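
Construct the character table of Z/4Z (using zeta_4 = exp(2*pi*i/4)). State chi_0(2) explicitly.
Character table of Z/4Z (irreps indexed chi_0,...,chi_3 with chi_k(m) = zeta_4^(k*m), zeta_4 = exp(2*pi*i/4)):
  irrep \ class  {0} (size 1)  {1} (size 1)  {2} (size 1)  {3} (size 1)
  chi_0          1             1             1             1           
  chi_1          1             I             -1            -I          
  chi_2          1             -1            1             -1          
  chi_3          1             -I            -1            I           

Spot check: chi_0(2) = zeta_4^(0*2) = zeta_4^0 = 1.

Details: Z/4Z is abelian, so all 4 irreducible complex representations are 1-dimensional. They are given by chi_k(m) = zeta_4^(k*m) for k = 0,...,3. Row orthogonality: sum_m chi_k(m) conj(chi_l(m)) = 4 * [k = l].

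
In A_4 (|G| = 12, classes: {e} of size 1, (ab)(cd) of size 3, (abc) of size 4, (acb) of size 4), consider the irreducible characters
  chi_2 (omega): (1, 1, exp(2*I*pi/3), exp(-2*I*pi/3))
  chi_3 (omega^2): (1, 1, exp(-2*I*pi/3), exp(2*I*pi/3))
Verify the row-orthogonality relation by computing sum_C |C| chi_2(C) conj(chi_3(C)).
Sum = 0; so <chi_2, chi_3> = 0 (distinct irreducibles are orthogonal).

Derivation: Compute term by term over conjugacy classes (|C| * chi_2(C) * conj(chi_3(C))):
  1*(1)*conj(1) + 3*(1)*conj(1) + 4*(exp(2*I*pi/3))*conj(exp(-2*I*pi/3)) + 4*(exp(-2*I*pi/3))*conj(exp(2*I*pi/3))
  = (1) + (3) + (4*exp(-2*I*pi/3)) + (4*exp(2*I*pi/3))
  = 0.
(Exp terms are combined using exp(i*s)*conj(exp(i*t)) = exp(i*(s-t)), and sums of them are collapsed using the identity that for every m > 1 the m distinct m-th roots of unity sum to 0, e.g. 1 + exp(2*I*pi/3) + exp(-2*I*pi/3) = 0.)
Dividing by |G| = 12 gives 0/12 = 0, matching the row-orthogonality relation <chi_2, chi_3> = [chi_2 = chi_3].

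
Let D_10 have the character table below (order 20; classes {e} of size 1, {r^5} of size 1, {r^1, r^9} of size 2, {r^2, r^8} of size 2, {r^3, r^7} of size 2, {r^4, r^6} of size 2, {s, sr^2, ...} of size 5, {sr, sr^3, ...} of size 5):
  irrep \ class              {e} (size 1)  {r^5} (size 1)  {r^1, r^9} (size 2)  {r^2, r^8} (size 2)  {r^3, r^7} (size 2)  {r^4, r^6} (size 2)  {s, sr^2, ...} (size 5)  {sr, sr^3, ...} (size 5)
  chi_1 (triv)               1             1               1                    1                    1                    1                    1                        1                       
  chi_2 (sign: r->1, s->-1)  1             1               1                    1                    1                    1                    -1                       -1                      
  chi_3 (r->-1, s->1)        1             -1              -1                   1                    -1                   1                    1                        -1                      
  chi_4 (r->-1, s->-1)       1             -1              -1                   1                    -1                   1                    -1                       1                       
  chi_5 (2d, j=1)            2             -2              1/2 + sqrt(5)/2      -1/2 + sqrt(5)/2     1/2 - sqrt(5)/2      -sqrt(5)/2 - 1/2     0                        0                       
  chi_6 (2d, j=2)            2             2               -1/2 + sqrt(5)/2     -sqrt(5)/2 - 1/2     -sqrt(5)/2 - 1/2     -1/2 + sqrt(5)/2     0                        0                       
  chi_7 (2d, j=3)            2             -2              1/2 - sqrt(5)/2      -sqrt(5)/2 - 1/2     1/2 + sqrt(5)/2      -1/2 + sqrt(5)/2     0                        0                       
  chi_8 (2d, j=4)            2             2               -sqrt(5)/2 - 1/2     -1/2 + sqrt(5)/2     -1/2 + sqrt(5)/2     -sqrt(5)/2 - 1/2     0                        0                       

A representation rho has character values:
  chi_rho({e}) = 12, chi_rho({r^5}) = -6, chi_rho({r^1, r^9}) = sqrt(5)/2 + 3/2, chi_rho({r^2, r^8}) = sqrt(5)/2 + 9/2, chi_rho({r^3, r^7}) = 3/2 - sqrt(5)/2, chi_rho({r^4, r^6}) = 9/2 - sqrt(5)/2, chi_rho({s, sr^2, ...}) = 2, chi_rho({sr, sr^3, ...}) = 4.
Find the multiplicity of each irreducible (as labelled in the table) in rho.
Multiplicities: chi_1: 3, chi_2: 0, chi_3: 1, chi_4: 2, chi_5: 2, chi_6: 0, chi_7: 1, chi_8: 0.

Working: Use <chi_rho, chi> = (1/|G|) sum_C |C| * chi_rho(C) * conj(chi(C)) with |G| = 20 for each irreducible chi in the table:
  <chi_rho, chi_1> = (1/20)[1*(12)*conj(1) + 1*(-6)*conj(1) + 2*(sqrt(5)/2 + 3/2)*conj(1) + 2*(sqrt(5)/2 + 9/2)*conj(1) + 2*(3/2 - sqrt(5)/2)*conj(1) + 2*(9/2 - sqrt(5)/2)*conj(1) + 5*(2)*conj(1) + 5*(4)*conj(1)]
      = (1/20)[(12) + (-6) + (sqrt(5) + 3) + (sqrt(5) + 9) + (3 - sqrt(5)) + (9 - sqrt(5)) + (10) + (20)] = 60/20 = 3
  <chi_rho, chi_2> = (1/20)[1*(12)*conj(1) + 1*(-6)*conj(1) + 2*(sqrt(5)/2 + 3/2)*conj(1) + 2*(sqrt(5)/2 + 9/2)*conj(1) + 2*(3/2 - sqrt(5)/2)*conj(1) + 2*(9/2 - sqrt(5)/2)*conj(1) + 5*(2)*conj(-1) + 5*(4)*conj(-1)]
      = (1/20)[(12) + (-6) + (sqrt(5) + 3) + (sqrt(5) + 9) + (3 - sqrt(5)) + (9 - sqrt(5)) + (-10) + (-20)] = 0/20 = 0
  <chi_rho, chi_3> = (1/20)[1*(12)*conj(1) + 1*(-6)*conj(-1) + 2*(sqrt(5)/2 + 3/2)*conj(-1) + 2*(sqrt(5)/2 + 9/2)*conj(1) + 2*(3/2 - sqrt(5)/2)*conj(-1) + 2*(9/2 - sqrt(5)/2)*conj(1) + 5*(2)*conj(1) + 5*(4)*conj(-1)]
      = (1/20)[(12) + (6) + (-3 - sqrt(5)) + (sqrt(5) + 9) + (-3 + sqrt(5)) + (9 - sqrt(5)) + (10) + (-20)] = 20/20 = 1
  <chi_rho, chi_4> = (1/20)[1*(12)*conj(1) + 1*(-6)*conj(-1) + 2*(sqrt(5)/2 + 3/2)*conj(-1) + 2*(sqrt(5)/2 + 9/2)*conj(1) + 2*(3/2 - sqrt(5)/2)*conj(-1) + 2*(9/2 - sqrt(5)/2)*conj(1) + 5*(2)*conj(-1) + 5*(4)*conj(1)]
      = (1/20)[(12) + (6) + (-3 - sqrt(5)) + (sqrt(5) + 9) + (-3 + sqrt(5)) + (9 - sqrt(5)) + (-10) + (20)] = 40/20 = 2
  <chi_rho, chi_5> = (1/20)[1*(12)*conj(2) + 1*(-6)*conj(-2) + 2*(sqrt(5)/2 + 3/2)*conj(1/2 + sqrt(5)/2) + 2*(sqrt(5)/2 + 9/2)*conj(-1/2 + sqrt(5)/2) + 2*(3/2 - sqrt(5)/2)*conj(1/2 - sqrt(5)/2) + 2*(9/2 - sqrt(5)/2)*conj(-sqrt(5)/2 - 1/2) + 5*(2)*conj(0) + 5*(4)*conj(0)]
      = (1/20)[(24) + (12) + (4 + 2*sqrt(5)) + (-2 + 4*sqrt(5)) + (4 - 2*sqrt(5)) + (-4*sqrt(5) - 2) + (0) + (0)] = 40/20 = 2
  <chi_rho, chi_6> = (1/20)[1*(12)*conj(2) + 1*(-6)*conj(2) + 2*(sqrt(5)/2 + 3/2)*conj(-1/2 + sqrt(5)/2) + 2*(sqrt(5)/2 + 9/2)*conj(-sqrt(5)/2 - 1/2) + 2*(3/2 - sqrt(5)/2)*conj(-sqrt(5)/2 - 1/2) + 2*(9/2 - sqrt(5)/2)*conj(-1/2 + sqrt(5)/2) + 5*(2)*conj(0) + 5*(4)*conj(0)]
      = (1/20)[(24) + (-12) + (1 + sqrt(5)) + (-5*sqrt(5) - 7) + (1 - sqrt(5)) + (-7 + 5*sqrt(5)) + (0) + (0)] = 0/20 = 0
  <chi_rho, chi_7> = (1/20)[1*(12)*conj(2) + 1*(-6)*conj(-2) + 2*(sqrt(5)/2 + 3/2)*conj(1/2 - sqrt(5)/2) + 2*(sqrt(5)/2 + 9/2)*conj(-sqrt(5)/2 - 1/2) + 2*(3/2 - sqrt(5)/2)*conj(1/2 + sqrt(5)/2) + 2*(9/2 - sqrt(5)/2)*conj(-1/2 + sqrt(5)/2) + 5*(2)*conj(0) + 5*(4)*conj(0)]
      = (1/20)[(24) + (12) + (-sqrt(5) - 1) + (-5*sqrt(5) - 7) + (-1 + sqrt(5)) + (-7 + 5*sqrt(5)) + (0) + (0)] = 20/20 = 1
  <chi_rho, chi_8> = (1/20)[1*(12)*conj(2) + 1*(-6)*conj(2) + 2*(sqrt(5)/2 + 3/2)*conj(-sqrt(5)/2 - 1/2) + 2*(sqrt(5)/2 + 9/2)*conj(-1/2 + sqrt(5)/2) + 2*(3/2 - sqrt(5)/2)*conj(-1/2 + sqrt(5)/2) + 2*(9/2 - sqrt(5)/2)*conj(-sqrt(5)/2 - 1/2) + 5*(2)*conj(0) + 5*(4)*conj(0)]
      = (1/20)[(24) + (-12) + (-2*sqrt(5) - 4) + (-2 + 4*sqrt(5)) + (-4 + 2*sqrt(5)) + (-4*sqrt(5) - 2) + (0) + (0)] = 0/20 = 0
Dimension check: dim(rho) = sum (mult * dim) = 3*1 + 0*1 + 1*1 + 2*1 + 2*2 + 0*2 + 1*2 + 0*2 = 12 = chi_rho(e) = 12.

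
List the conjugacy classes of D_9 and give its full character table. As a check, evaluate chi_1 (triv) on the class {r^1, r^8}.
Conjugacy classes: {e} of size 1, {r^1, r^8} of size 2, {r^2, r^7} of size 2, {r^3, r^6} of size 2, {r^4, r^5} of size 2, {s, sr, ..., sr^8} of size 9.
Character table:
  irrep \ class              {e} (size 1)  {r^1, r^8} (size 2)  {r^2, r^7} (size 2)  {r^3, r^6} (size 2)  {r^4, r^5} (size 2)  {s, sr, ..., sr^8} (size 9)
  chi_1 (triv)               1             1                    1                    1                    1                    1                          
  chi_2 (sign: r->1, s->-1)  1             1                    1                    1                    1                    -1                         
  chi_3 (2d, j=1)            2             2*cos(2*pi/9)        2*cos(4*pi/9)        -1                   -2*cos(pi/9)         0                          
  chi_4 (2d, j=2)            2             2*cos(4*pi/9)        -2*cos(pi/9)         -1                   2*cos(2*pi/9)        0                          
  chi_5 (2d, j=3)            2             -1                   -1                   2                    -1                   0                          
  chi_6 (2d, j=4)            2             -2*cos(pi/9)         2*cos(2*pi/9)        -1                   2*cos(4*pi/9)        0                          

Spot check: chi_1 (triv) on {r^1, r^8} = 1.

Reasoning: D_9 has order 2*9 = 18 with 6 conjugacy classes, hence 6 irreducibles. Sum of squared dims 1 + 1 + 4 + 4 + 4 + 4 = 18 = |G|. Linear characters come from the abelianisation; the 2-dimensional irreps have character r^k -> 2*cos(2*pi*j*k/9), reflections -> 0.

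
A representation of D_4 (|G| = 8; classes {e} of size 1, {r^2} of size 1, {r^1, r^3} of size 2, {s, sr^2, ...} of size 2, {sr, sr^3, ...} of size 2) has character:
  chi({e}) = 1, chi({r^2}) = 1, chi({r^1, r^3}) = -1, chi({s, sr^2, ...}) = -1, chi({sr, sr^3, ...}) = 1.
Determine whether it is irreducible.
Irreducible: <chi, chi> = 1.

Derivation: <chi, chi> = (1/|G|) sum_C |C| * |chi(C)|^2 = (1/8)[1*|1|^2 + 1*|1|^2 + 2*|-1|^2 + 2*|-1|^2 + 2*|1|^2]
  = (1/8)[(1) + (1) + (2) + (2) + (2)] = 8/8 = 1.
A character is irreducible iff <chi, chi> = 1, so this representation is irreducible.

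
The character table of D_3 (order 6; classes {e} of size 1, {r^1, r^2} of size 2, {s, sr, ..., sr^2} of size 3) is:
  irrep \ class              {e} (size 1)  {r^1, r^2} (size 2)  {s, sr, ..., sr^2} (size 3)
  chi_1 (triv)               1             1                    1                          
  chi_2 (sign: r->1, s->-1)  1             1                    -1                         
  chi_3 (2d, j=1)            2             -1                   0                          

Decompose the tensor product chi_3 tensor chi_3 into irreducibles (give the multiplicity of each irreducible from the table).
chi_3 tensor chi_3 = chi_1 + chi_2 + chi_3 (all other irreducibles have multiplicity 0).

The character of a tensor product is the pointwise product (chi_3 * chi_3)(C) = chi_3(C) * chi_3(C):
  {e}: (2)*(2), {r^1, r^2}: (-1)*(-1), {s, sr, ..., sr^2}: (0)*(0)
so (chi_3 * chi_3) takes values
  {e} -> 4, {r^1, r^2} -> 1, {s, sr, ..., sr^2} -> 0.
Now take the inner product of this character with each irreducible chi from the table, <chi_3*chi_3, chi> = (1/6) sum_C |C| (chi_3*chi_3)(C) conj(chi(C)):
  <chi_3*chi_3, chi_1> = (1/6)[1*(4)*conj(1) + 2*(1)*conj(1) + 3*(0)*conj(1)]
      = (1/6)[(4) + (2) + (0)] = 6/6 = 1
  <chi_3*chi_3, chi_2> = (1/6)[1*(4)*conj(1) + 2*(1)*conj(1) + 3*(0)*conj(-1)]
      = (1/6)[(4) + (2) + (0)] = 6/6 = 1
  <chi_3*chi_3, chi_3> = (1/6)[1*(4)*conj(2) + 2*(1)*conj(-1) + 3*(0)*conj(0)]
      = (1/6)[(8) + (-2) + (0)] = 6/6 = 1
Hence the multiplicities are chi_1: 1, chi_2: 1, chi_3: 1. Dimension check: dim(chi_3)*dim(chi_3) = 2*2 = 4 and sum (mult * dim) = 1*1 + 1*1 + 1*2 = 4.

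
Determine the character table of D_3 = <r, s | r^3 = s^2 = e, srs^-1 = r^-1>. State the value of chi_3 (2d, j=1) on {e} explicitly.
Conjugacy classes: {e} of size 1, {r^1, r^2} of size 2, {s, sr, ..., sr^2} of size 3.
Character table:
  irrep \ class              {e} (size 1)  {r^1, r^2} (size 2)  {s, sr, ..., sr^2} (size 3)
  chi_1 (triv)               1             1                    1                          
  chi_2 (sign: r->1, s->-1)  1             1                    -1                         
  chi_3 (2d, j=1)            2             -1                   0                          

Spot check: chi_3 (2d, j=1) on {e} = 2.

D_3 has order 2*3 = 6 with 3 conjugacy classes, hence 3 irreducibles. Sum of squared dims 1 + 1 + 4 = 6 = |G|. Linear characters come from the abelianisation; the 2-dimensional irreps have character r^k -> 2*cos(2*pi*j*k/3), reflections -> 0.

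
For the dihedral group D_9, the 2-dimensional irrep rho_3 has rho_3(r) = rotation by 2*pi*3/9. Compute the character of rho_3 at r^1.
chi_{rho_3}(r^1) = 2*cos(2*pi*3*1/9) = -1

Solution. rho_3(r^1) is rotation by angle 2*pi*3*1/9, whose trace is 2*cos(2*pi*3*1/9) = -1.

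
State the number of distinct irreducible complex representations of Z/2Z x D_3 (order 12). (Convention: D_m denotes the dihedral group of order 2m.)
6

Details: The number of irreducible complex representations of a finite group equals its number of conjugacy classes. For a direct product, #classes(G x H) = #classes(G) * #classes(H). Z/2Z has 2 classes (abelian), D_3 has 3 classes, so 2 * 3 = 6, so Z/2Z x D_3 (order 12) has exactly 6 irreducible complex representations.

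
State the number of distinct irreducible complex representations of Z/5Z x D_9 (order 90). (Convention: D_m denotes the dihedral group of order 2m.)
30

The number of irreducible complex representations of a finite group equals its number of conjugacy classes. For a direct product, #classes(G x H) = #classes(G) * #classes(H). Z/5Z has 5 classes (abelian), D_9 has 6 classes, so 5 * 6 = 30, so Z/5Z x D_9 (order 90) has exactly 30 irreducible complex representations.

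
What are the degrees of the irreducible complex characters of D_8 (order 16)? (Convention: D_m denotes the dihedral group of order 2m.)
Dimensions: 1, 1, 1, 1, 2, 2, 2

There are 7 irreducibles (= number of conjugacy classes). Their dimensions d_i satisfy sum d_i^2 = |G| = 16: 1 + 1 + 1 + 1 + 4 + 4 + 4 = 16.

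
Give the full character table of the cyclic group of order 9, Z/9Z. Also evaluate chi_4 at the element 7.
Character table of Z/9Z (irreps indexed chi_0,...,chi_8 with chi_k(m) = zeta_9^(k*m), zeta_9 = exp(2*pi*i/9)):
  irrep \ class  {0} (size 1)  {1} (size 1)    {2} (size 1)    {3} (size 1)    {4} (size 1)    {5} (size 1)    {6} (size 1)    {7} (size 1)    {8} (size 1)  
  chi_0          1             1               1               1               1               1               1               1               1             
  chi_1          1             exp(2*I*pi/9)   exp(4*I*pi/9)   exp(2*I*pi/3)   exp(8*I*pi/9)   exp(-8*I*pi/9)  exp(-2*I*pi/3)  exp(-4*I*pi/9)  exp(-2*I*pi/9)
  chi_2          1             exp(4*I*pi/9)   exp(8*I*pi/9)   exp(-2*I*pi/3)  exp(-2*I*pi/9)  exp(2*I*pi/9)   exp(2*I*pi/3)   exp(-8*I*pi/9)  exp(-4*I*pi/9)
  chi_3          1             exp(2*I*pi/3)   exp(-2*I*pi/3)  1               exp(2*I*pi/3)   exp(-2*I*pi/3)  1               exp(2*I*pi/3)   exp(-2*I*pi/3)
  chi_4          1             exp(8*I*pi/9)   exp(-2*I*pi/9)  exp(2*I*pi/3)   exp(-4*I*pi/9)  exp(4*I*pi/9)   exp(-2*I*pi/3)  exp(2*I*pi/9)   exp(-8*I*pi/9)
  chi_5          1             exp(-8*I*pi/9)  exp(2*I*pi/9)   exp(-2*I*pi/3)  exp(4*I*pi/9)   exp(-4*I*pi/9)  exp(2*I*pi/3)   exp(-2*I*pi/9)  exp(8*I*pi/9) 
  chi_6          1             exp(-2*I*pi/3)  exp(2*I*pi/3)   1               exp(-2*I*pi/3)  exp(2*I*pi/3)   1               exp(-2*I*pi/3)  exp(2*I*pi/3) 
  chi_7          1             exp(-4*I*pi/9)  exp(-8*I*pi/9)  exp(2*I*pi/3)   exp(2*I*pi/9)   exp(-2*I*pi/9)  exp(-2*I*pi/3)  exp(8*I*pi/9)   exp(4*I*pi/9) 
  chi_8          1             exp(-2*I*pi/9)  exp(-4*I*pi/9)  exp(-2*I*pi/3)  exp(-8*I*pi/9)  exp(8*I*pi/9)   exp(2*I*pi/3)   exp(4*I*pi/9)   exp(2*I*pi/9) 

Spot check: chi_4(7) = zeta_9^(4*7) = zeta_9^28 = exp(2*I*pi/9).

Explanation: Z/9Z is abelian, so all 9 irreducible complex representations are 1-dimensional. They are given by chi_k(m) = zeta_9^(k*m) for k = 0,...,8. Row orthogonality: sum_m chi_k(m) conj(chi_l(m)) = 9 * [k = l].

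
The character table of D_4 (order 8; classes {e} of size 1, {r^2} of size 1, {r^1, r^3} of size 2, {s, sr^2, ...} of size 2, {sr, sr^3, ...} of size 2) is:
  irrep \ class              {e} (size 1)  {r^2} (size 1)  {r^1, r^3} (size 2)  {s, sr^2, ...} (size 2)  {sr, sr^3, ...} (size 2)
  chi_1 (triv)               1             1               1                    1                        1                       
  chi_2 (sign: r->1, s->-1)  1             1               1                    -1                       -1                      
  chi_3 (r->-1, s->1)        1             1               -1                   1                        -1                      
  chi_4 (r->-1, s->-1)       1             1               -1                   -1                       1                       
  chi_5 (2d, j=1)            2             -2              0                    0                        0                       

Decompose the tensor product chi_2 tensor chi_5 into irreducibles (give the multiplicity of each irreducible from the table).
chi_2 tensor chi_5 = chi_5 (all other irreducibles have multiplicity 0).

The character of a tensor product is the pointwise product (chi_2 * chi_5)(C) = chi_2(C) * chi_5(C):
  {e}: (1)*(2), {r^2}: (1)*(-2), {r^1, r^3}: (1)*(0), {s, sr^2, ...}: (-1)*(0), {sr, sr^3, ...}: (-1)*(0)
so (chi_2 * chi_5) takes values
  {e} -> 2, {r^2} -> -2, {r^1, r^3} -> 0, {s, sr^2, ...} -> 0, {sr, sr^3, ...} -> 0.
Now take the inner product of this character with each irreducible chi from the table, <chi_2*chi_5, chi> = (1/8) sum_C |C| (chi_2*chi_5)(C) conj(chi(C)):
  <chi_2*chi_5, chi_1> = (1/8)[1*(2)*conj(1) + 1*(-2)*conj(1) + 2*(0)*conj(1) + 2*(0)*conj(1) + 2*(0)*conj(1)]
      = (1/8)[(2) + (-2) + (0) + (0) + (0)] = 0/8 = 0
  <chi_2*chi_5, chi_2> = (1/8)[1*(2)*conj(1) + 1*(-2)*conj(1) + 2*(0)*conj(1) + 2*(0)*conj(-1) + 2*(0)*conj(-1)]
      = (1/8)[(2) + (-2) + (0) + (0) + (0)] = 0/8 = 0
  <chi_2*chi_5, chi_3> = (1/8)[1*(2)*conj(1) + 1*(-2)*conj(1) + 2*(0)*conj(-1) + 2*(0)*conj(1) + 2*(0)*conj(-1)]
      = (1/8)[(2) + (-2) + (0) + (0) + (0)] = 0/8 = 0
  <chi_2*chi_5, chi_4> = (1/8)[1*(2)*conj(1) + 1*(-2)*conj(1) + 2*(0)*conj(-1) + 2*(0)*conj(-1) + 2*(0)*conj(1)]
      = (1/8)[(2) + (-2) + (0) + (0) + (0)] = 0/8 = 0
  <chi_2*chi_5, chi_5> = (1/8)[1*(2)*conj(2) + 1*(-2)*conj(-2) + 2*(0)*conj(0) + 2*(0)*conj(0) + 2*(0)*conj(0)]
      = (1/8)[(4) + (4) + (0) + (0) + (0)] = 8/8 = 1
Hence the multiplicities are chi_5: 1. Dimension check: dim(chi_2)*dim(chi_5) = 1*2 = 2 and sum (mult * dim) = 1*2 = 2.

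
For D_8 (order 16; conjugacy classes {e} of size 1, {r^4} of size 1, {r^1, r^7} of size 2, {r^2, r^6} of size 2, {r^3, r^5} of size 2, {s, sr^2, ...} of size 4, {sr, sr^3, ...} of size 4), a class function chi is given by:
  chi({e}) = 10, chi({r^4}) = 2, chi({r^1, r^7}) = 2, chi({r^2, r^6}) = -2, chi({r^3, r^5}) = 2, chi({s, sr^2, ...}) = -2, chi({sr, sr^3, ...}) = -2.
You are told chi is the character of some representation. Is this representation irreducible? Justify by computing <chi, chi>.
Not irreducible (reducible): <chi, chi> = 10 > 1.

Reasoning: <chi, chi> = (1/|G|) sum_C |C| * |chi(C)|^2 = (1/16)[1*|10|^2 + 1*|2|^2 + 2*|2|^2 + 2*|-2|^2 + 2*|2|^2 + 4*|-2|^2 + 4*|-2|^2]
  = (1/16)[(100) + (4) + (8) + (8) + (8) + (16) + (16)] = 160/16 = 10.
A character is irreducible iff <chi, chi> = 1, so this representation is reducible.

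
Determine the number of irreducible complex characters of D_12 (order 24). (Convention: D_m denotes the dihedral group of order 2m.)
9

Justification: The number of irreducible complex representations of a finite group equals its number of conjugacy classes. D_12 has 9 conjugacy classes (n/2 + 3 for n even), so D_12 (order 24) has exactly 9 irreducible complex representations.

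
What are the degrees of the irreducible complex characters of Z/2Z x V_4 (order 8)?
Dimensions: 1, 1, 1, 1, 1, 1, 1, 1

Solution. There are 8 irreducibles (= number of conjugacy classes). Their dimensions d_i satisfy sum d_i^2 = |G| = 8: 1 + 1 + 1 + 1 + 1 + 1 + 1 + 1 = 8. (For the product with Z/2Z: each of the 2 1-dim characters of Z/2Z tensors with each irrep of V_4, giving 2 copies of each V_4-dimension.)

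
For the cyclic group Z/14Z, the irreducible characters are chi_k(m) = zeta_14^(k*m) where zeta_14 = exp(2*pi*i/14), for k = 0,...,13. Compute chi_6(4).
chi_6(4) = zeta_14^24 = exp(-4*I*pi/7)

Derivation: chi_6(4) = zeta_14^(6*4) = zeta_14^24. Since zeta_14^14 = 1, this equals zeta_14^10 = exp(2*pi*i*10/14) = exp(-4*I*pi/7).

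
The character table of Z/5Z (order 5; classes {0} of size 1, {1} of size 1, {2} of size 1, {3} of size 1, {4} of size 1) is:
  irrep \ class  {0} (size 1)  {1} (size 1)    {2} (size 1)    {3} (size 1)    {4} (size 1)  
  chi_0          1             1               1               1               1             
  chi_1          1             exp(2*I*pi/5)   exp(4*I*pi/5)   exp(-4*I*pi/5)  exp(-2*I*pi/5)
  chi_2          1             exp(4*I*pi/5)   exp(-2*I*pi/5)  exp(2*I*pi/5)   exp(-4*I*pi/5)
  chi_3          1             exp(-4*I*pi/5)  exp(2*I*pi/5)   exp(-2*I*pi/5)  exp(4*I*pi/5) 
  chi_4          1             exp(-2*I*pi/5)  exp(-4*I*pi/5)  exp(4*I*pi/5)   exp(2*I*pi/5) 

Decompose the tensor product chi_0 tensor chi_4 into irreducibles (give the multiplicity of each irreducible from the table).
chi_0 tensor chi_4 = chi_4 (all other irreducibles have multiplicity 0).

Explanation: The character of a tensor product is the pointwise product (chi_0 * chi_4)(C) = chi_0(C) * chi_4(C):
  {0}: (1)*(1), {1}: (1)*(exp(-2*I*pi/5)), {2}: (1)*(exp(-4*I*pi/5)), {3}: (1)*(exp(4*I*pi/5)), {4}: (1)*(exp(2*I*pi/5))
so (chi_0 * chi_4) takes values
  {0} -> 1, {1} -> exp(-2*I*pi/5), {2} -> exp(-4*I*pi/5), {3} -> exp(4*I*pi/5), {4} -> exp(2*I*pi/5).
Now take the inner product of this character with each irreducible chi from the table, <chi_0*chi_4, chi> = (1/5) sum_C |C| (chi_0*chi_4)(C) conj(chi(C)):
  <chi_0*chi_4, chi_0> = (1/5)[1*(1)*conj(1) + 1*(exp(-2*I*pi/5))*conj(1) + 1*(exp(-4*I*pi/5))*conj(1) + 1*(exp(4*I*pi/5))*conj(1) + 1*(exp(2*I*pi/5))*conj(1)]
      = (1/5)[(1) + (exp(-2*I*pi/5)) + (exp(-4*I*pi/5)) + (exp(4*I*pi/5)) + (exp(2*I*pi/5))] = 0/5 = 0
  <chi_0*chi_4, chi_1> = (1/5)[1*(1)*conj(1) + 1*(exp(-2*I*pi/5))*conj(exp(2*I*pi/5)) + 1*(exp(-4*I*pi/5))*conj(exp(4*I*pi/5)) + 1*(exp(4*I*pi/5))*conj(exp(-4*I*pi/5)) + 1*(exp(2*I*pi/5))*conj(exp(-2*I*pi/5))]
      = (1/5)[(1) + (exp(-4*I*pi/5)) + (exp(2*I*pi/5)) + (exp(-2*I*pi/5)) + (exp(4*I*pi/5))] = 0/5 = 0
  <chi_0*chi_4, chi_2> = (1/5)[1*(1)*conj(1) + 1*(exp(-2*I*pi/5))*conj(exp(4*I*pi/5)) + 1*(exp(-4*I*pi/5))*conj(exp(-2*I*pi/5)) + 1*(exp(4*I*pi/5))*conj(exp(2*I*pi/5)) + 1*(exp(2*I*pi/5))*conj(exp(-4*I*pi/5))]
      = (1/5)[(1) + (exp(4*I*pi/5)) + (exp(-2*I*pi/5)) + (exp(2*I*pi/5)) + (exp(-4*I*pi/5))] = 0/5 = 0
  <chi_0*chi_4, chi_3> = (1/5)[1*(1)*conj(1) + 1*(exp(-2*I*pi/5))*conj(exp(-4*I*pi/5)) + 1*(exp(-4*I*pi/5))*conj(exp(2*I*pi/5)) + 1*(exp(4*I*pi/5))*conj(exp(-2*I*pi/5)) + 1*(exp(2*I*pi/5))*conj(exp(4*I*pi/5))]
      = (1/5)[(1) + (exp(2*I*pi/5)) + (exp(4*I*pi/5)) + (exp(-4*I*pi/5)) + (exp(-2*I*pi/5))] = 0/5 = 0
  <chi_0*chi_4, chi_4> = (1/5)[1*(1)*conj(1) + 1*(exp(-2*I*pi/5))*conj(exp(-2*I*pi/5)) + 1*(exp(-4*I*pi/5))*conj(exp(-4*I*pi/5)) + 1*(exp(4*I*pi/5))*conj(exp(4*I*pi/5)) + 1*(exp(2*I*pi/5))*conj(exp(2*I*pi/5))]
      = (1/5)[(1) + (1) + (1) + (1) + (1)] = 5/5 = 1
(Exp terms are combined using exp(i*s)*conj(exp(i*t)) = exp(i*(s-t)), and sums of them are collapsed using the identity that for every m > 1 the m distinct m-th roots of unity sum to 0, e.g. 1 + exp(2*I*pi/3) + exp(-2*I*pi/3) = 0.)
Hence the multiplicities are chi_4: 1. Dimension check: dim(chi_0)*dim(chi_4) = 1*1 = 1 and sum (mult * dim) = 1*1 = 1.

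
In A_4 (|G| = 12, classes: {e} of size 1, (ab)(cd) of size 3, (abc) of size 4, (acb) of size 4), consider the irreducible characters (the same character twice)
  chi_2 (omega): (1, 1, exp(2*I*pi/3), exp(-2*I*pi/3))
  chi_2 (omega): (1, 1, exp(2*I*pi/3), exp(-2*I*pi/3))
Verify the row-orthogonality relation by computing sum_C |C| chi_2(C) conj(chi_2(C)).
Sum = 12 = |G| = 12; so <chi_2, chi_2> = 1 (norm-1 confirms irreducibility).

Reasoning: Compute term by term over conjugacy classes (|C| * chi_2(C) * conj(chi_2(C))):
  1*(1)*conj(1) + 3*(1)*conj(1) + 4*(exp(2*I*pi/3))*conj(exp(2*I*pi/3)) + 4*(exp(-2*I*pi/3))*conj(exp(-2*I*pi/3))
  = (1) + (3) + (4) + (4)
  = 12.
(Exp terms are combined using exp(i*s)*conj(exp(i*t)) = exp(i*(s-t)), and sums of them are collapsed using the identity that for every m > 1 the m distinct m-th roots of unity sum to 0, e.g. 1 + exp(2*I*pi/3) + exp(-2*I*pi/3) = 0.)
Dividing by |G| = 12 gives 12/12 = 1, matching the row-orthogonality relation <chi_2, chi_2> = [chi_2 = chi_2].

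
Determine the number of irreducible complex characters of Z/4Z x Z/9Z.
36

Details: The number of irreducible complex representations of a finite group equals its number of conjugacy classes. Z/4Z x Z/9Z is abelian of order 36, so every element is its own conjugacy class: 36 classes, so Z/4Z x Z/9Z (order 36) has exactly 36 irreducible complex representations.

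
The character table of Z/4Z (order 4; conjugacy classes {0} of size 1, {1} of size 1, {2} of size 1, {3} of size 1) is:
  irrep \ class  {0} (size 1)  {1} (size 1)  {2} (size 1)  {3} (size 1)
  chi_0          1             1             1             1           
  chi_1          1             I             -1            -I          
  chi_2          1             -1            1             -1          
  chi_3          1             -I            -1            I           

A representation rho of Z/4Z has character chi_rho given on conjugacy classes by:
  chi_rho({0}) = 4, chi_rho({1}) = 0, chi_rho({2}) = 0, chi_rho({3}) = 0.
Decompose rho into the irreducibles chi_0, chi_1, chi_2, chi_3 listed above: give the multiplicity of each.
Multiplicities: chi_0: 1, chi_1: 1, chi_2: 1, chi_3: 1.

Proof sketch: Use <chi_rho, chi> = (1/|G|) sum_C |C| * chi_rho(C) * conj(chi(C)) with |G| = 4 for each irreducible chi in the table:
  <chi_rho, chi_0> = (1/4)[1*(4)*conj(1) + 1*(0)*conj(1) + 1*(0)*conj(1) + 1*(0)*conj(1)]
      = (1/4)[(4) + (0) + (0) + (0)] = 4/4 = 1
  <chi_rho, chi_1> = (1/4)[1*(4)*conj(1) + 1*(0)*conj(I) + 1*(0)*conj(-1) + 1*(0)*conj(-I)]
      = (1/4)[(4) + (0) + (0) + (0)] = 4/4 = 1
  <chi_rho, chi_2> = (1/4)[1*(4)*conj(1) + 1*(0)*conj(-1) + 1*(0)*conj(1) + 1*(0)*conj(-1)]
      = (1/4)[(4) + (0) + (0) + (0)] = 4/4 = 1
  <chi_rho, chi_3> = (1/4)[1*(4)*conj(1) + 1*(0)*conj(-I) + 1*(0)*conj(-1) + 1*(0)*conj(I)]
      = (1/4)[(4) + (0) + (0) + (0)] = 4/4 = 1
(Exp terms are combined using exp(i*s)*conj(exp(i*t)) = exp(i*(s-t)), and sums of them are collapsed using the identity that for every m > 1 the m distinct m-th roots of unity sum to 0, e.g. 1 + exp(2*I*pi/3) + exp(-2*I*pi/3) = 0.)
Dimension check: dim(rho) = sum (mult * dim) = 1*1 + 1*1 + 1*1 + 1*1 = 4 = chi_rho(e) = 4.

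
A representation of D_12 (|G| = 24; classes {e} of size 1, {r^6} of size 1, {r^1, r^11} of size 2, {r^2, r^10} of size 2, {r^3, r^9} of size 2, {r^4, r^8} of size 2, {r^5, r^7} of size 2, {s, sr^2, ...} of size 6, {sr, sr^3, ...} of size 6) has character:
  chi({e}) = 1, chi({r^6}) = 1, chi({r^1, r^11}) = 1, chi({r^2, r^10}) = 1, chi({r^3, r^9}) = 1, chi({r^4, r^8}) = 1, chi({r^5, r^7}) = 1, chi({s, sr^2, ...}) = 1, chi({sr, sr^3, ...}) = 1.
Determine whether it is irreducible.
Irreducible: <chi, chi> = 1.

<chi, chi> = (1/|G|) sum_C |C| * |chi(C)|^2 = (1/24)[1*|1|^2 + 1*|1|^2 + 2*|1|^2 + 2*|1|^2 + 2*|1|^2 + 2*|1|^2 + 2*|1|^2 + 6*|1|^2 + 6*|1|^2]
  = (1/24)[(1) + (1) + (2) + (2) + (2) + (2) + (2) + (6) + (6)] = 24/24 = 1.
A character is irreducible iff <chi, chi> = 1, so this representation is irreducible.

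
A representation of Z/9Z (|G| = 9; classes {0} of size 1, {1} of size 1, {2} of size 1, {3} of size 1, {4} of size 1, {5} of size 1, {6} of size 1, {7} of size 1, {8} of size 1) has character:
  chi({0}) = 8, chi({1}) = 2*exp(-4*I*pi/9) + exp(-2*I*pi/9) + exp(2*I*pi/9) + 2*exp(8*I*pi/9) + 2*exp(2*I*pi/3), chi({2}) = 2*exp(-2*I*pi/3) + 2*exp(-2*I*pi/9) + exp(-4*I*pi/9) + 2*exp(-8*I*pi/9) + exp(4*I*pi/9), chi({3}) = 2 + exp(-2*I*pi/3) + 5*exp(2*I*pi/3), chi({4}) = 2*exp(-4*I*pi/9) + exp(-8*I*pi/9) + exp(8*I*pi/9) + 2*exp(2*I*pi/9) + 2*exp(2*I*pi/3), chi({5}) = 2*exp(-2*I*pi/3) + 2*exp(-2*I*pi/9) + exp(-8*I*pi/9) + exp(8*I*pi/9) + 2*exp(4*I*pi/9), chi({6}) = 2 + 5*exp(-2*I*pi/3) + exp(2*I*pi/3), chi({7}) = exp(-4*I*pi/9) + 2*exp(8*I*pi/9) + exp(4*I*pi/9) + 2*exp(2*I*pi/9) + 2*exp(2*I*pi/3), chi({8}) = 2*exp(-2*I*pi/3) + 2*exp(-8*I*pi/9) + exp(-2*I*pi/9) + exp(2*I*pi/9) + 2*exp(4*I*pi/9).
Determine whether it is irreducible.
Not irreducible (reducible): <chi, chi> = 14 > 1.

Details: <chi, chi> = (1/|G|) sum_C |C| * |chi(C)|^2 = (1/9)[1*|8|^2 + 1*|2*exp(-4*I*pi/9) + exp(-2*I*pi/9) + exp(2*I*pi/9) + 2*exp(8*I*pi/9) + 2*exp(2*I*pi/3)|^2 + 1*|2*exp(-2*I*pi/3) + 2*exp(-2*I*pi/9) + exp(-4*I*pi/9) + 2*exp(-8*I*pi/9) + exp(4*I*pi/9)|^2 + 1*|2 + exp(-2*I*pi/3) + 5*exp(2*I*pi/3)|^2 + 1*|2*exp(-4*I*pi/9) + exp(-8*I*pi/9) + exp(8*I*pi/9) + 2*exp(2*I*pi/9) + 2*exp(2*I*pi/3)|^2 + 1*|2*exp(-2*I*pi/3) + 2*exp(-2*I*pi/9) + exp(-8*I*pi/9) + exp(8*I*pi/9) + 2*exp(4*I*pi/9)|^2 + 1*|2 + 5*exp(-2*I*pi/3) + exp(2*I*pi/3)|^2 + 1*|exp(-4*I*pi/9) + 2*exp(8*I*pi/9) + exp(4*I*pi/9) + 2*exp(2*I*pi/9) + 2*exp(2*I*pi/3)|^2 + 1*|2*exp(-2*I*pi/3) + 2*exp(-8*I*pi/9) + exp(-2*I*pi/9) + exp(2*I*pi/9) + 2*exp(4*I*pi/9)|^2]
  = (1/9)[(64) + (14 + 8*exp(-2*I*pi/3) + 6*exp(-2*I*pi/9) + 3*exp(-4*I*pi/9) + 8*exp(-8*I*pi/9) + 8*exp(8*I*pi/9) + 3*exp(4*I*pi/9) + 6*exp(2*I*pi/9) + 8*exp(2*I*pi/3)) + (14 + 8*exp(-2*I*pi/3) + 6*exp(-4*I*pi/9) + 8*exp(-2*I*pi/9) + 3*exp(-8*I*pi/9) + 3*exp(8*I*pi/9) + 8*exp(2*I*pi/9) + 6*exp(4*I*pi/9) + 8*exp(2*I*pi/3)) + (13) + (14 + 8*exp(-4*I*pi/9) + 8*exp(-2*I*pi/3) + 6*exp(-8*I*pi/9) + 3*exp(-2*I*pi/9) + 3*exp(2*I*pi/9) + 6*exp(8*I*pi/9) + 8*exp(2*I*pi/3) + 8*exp(4*I*pi/9)) + (14 + 8*exp(-4*I*pi/9) + 8*exp(-2*I*pi/3) + 6*exp(-8*I*pi/9) + 3*exp(-2*I*pi/9) + 3*exp(2*I*pi/9) + 6*exp(8*I*pi/9) + 8*exp(2*I*pi/3) + 8*exp(4*I*pi/9)) + (13) + (14 + 8*exp(-2*I*pi/3) + 6*exp(-4*I*pi/9) + 8*exp(-2*I*pi/9) + 3*exp(-8*I*pi/9) + 3*exp(8*I*pi/9) + 8*exp(2*I*pi/9) + 6*exp(4*I*pi/9) + 8*exp(2*I*pi/3)) + (14 + 8*exp(-2*I*pi/3) + 6*exp(-2*I*pi/9) + 3*exp(-4*I*pi/9) + 8*exp(-8*I*pi/9) + 8*exp(8*I*pi/9) + 3*exp(4*I*pi/9) + 6*exp(2*I*pi/9) + 8*exp(2*I*pi/3))] = 126/9 = 14.
(Exp terms are combined using exp(i*s)*conj(exp(i*t)) = exp(i*(s-t)), and sums of them are collapsed using the identity that for every m > 1 the m distinct m-th roots of unity sum to 0, e.g. 1 + exp(2*I*pi/3) + exp(-2*I*pi/3) = 0.)
A character is irreducible iff <chi, chi> = 1, so this representation is reducible.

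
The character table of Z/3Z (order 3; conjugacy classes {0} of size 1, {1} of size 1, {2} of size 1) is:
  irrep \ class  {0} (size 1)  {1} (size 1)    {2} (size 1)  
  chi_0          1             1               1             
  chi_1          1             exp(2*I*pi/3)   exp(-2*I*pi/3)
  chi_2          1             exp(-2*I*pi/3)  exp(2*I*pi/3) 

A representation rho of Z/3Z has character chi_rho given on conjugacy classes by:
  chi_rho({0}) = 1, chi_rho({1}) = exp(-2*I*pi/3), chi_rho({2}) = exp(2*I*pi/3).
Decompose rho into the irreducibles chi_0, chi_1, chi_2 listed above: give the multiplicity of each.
Multiplicities: chi_0: 0, chi_1: 0, chi_2: 1.

Reasoning: Use <chi_rho, chi> = (1/|G|) sum_C |C| * chi_rho(C) * conj(chi(C)) with |G| = 3 for each irreducible chi in the table:
  <chi_rho, chi_0> = (1/3)[1*(1)*conj(1) + 1*(exp(-2*I*pi/3))*conj(1) + 1*(exp(2*I*pi/3))*conj(1)]
      = (1/3)[(1) + (exp(-2*I*pi/3)) + (exp(2*I*pi/3))] = 0/3 = 0
  <chi_rho, chi_1> = (1/3)[1*(1)*conj(1) + 1*(exp(-2*I*pi/3))*conj(exp(2*I*pi/3)) + 1*(exp(2*I*pi/3))*conj(exp(-2*I*pi/3))]
      = (1/3)[(1) + (exp(2*I*pi/3)) + (exp(-2*I*pi/3))] = 0/3 = 0
  <chi_rho, chi_2> = (1/3)[1*(1)*conj(1) + 1*(exp(-2*I*pi/3))*conj(exp(-2*I*pi/3)) + 1*(exp(2*I*pi/3))*conj(exp(2*I*pi/3))]
      = (1/3)[(1) + (1) + (1)] = 3/3 = 1
(Exp terms are combined using exp(i*s)*conj(exp(i*t)) = exp(i*(s-t)), and sums of them are collapsed using the identity that for every m > 1 the m distinct m-th roots of unity sum to 0, e.g. 1 + exp(2*I*pi/3) + exp(-2*I*pi/3) = 0.)
Dimension check: dim(rho) = sum (mult * dim) = 0*1 + 0*1 + 1*1 = 1 = chi_rho(e) = 1.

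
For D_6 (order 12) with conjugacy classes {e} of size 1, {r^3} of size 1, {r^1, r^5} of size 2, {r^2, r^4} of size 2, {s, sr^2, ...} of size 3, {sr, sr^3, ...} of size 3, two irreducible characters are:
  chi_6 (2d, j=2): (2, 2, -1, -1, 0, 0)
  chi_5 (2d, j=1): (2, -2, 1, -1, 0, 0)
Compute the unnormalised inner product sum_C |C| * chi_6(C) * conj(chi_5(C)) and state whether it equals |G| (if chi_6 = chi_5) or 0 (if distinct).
Sum = 0; so <chi_6, chi_5> = 0 (distinct irreducibles are orthogonal).

Why: Compute term by term over conjugacy classes (|C| * chi_6(C) * conj(chi_5(C))):
  1*(2)*conj(2) + 1*(2)*conj(-2) + 2*(-1)*conj(1) + 2*(-1)*conj(-1) + 3*(0)*conj(0) + 3*(0)*conj(0)
  = (4) + (-4) + (-2) + (2) + (0) + (0)
  = 0.
Dividing by |G| = 12 gives 0/12 = 0, matching the row-orthogonality relation <chi_6, chi_5> = [chi_6 = chi_5].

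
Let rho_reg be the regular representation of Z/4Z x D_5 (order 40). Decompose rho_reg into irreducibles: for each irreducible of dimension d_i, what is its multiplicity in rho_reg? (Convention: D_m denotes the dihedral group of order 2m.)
Each irreducible V_i of dimension d_i appears with multiplicity d_i, i.e. rho_reg = (direct sum over all irreducibles V_i) d_i V_i. The irreducible dimensions for Z/4Z x D_5 are 1, 1, 1, 1, 1, 1, 1, 1, 2, 2, 2, 2, 2, 2, 2, 2: 8 irreducibles of dimension 1, each with multiplicity 1; 8 irreducibles of dimension 2, each with multiplicity 2. Total dimension 8*1*1 + 8*2*2 = 40 = |G|.

General theorem: in the regular representation of a finite group G, each irreducible appears with multiplicity equal to its dimension. Check: dim(rho_reg) = sum d_i^2 = 1 + 1 + 1 + 1 + 1 + 1 + 1 + 1 + 4 + 4 + 4 + 4 + 4 + 4 + 4 + 4 = 40 = |G|.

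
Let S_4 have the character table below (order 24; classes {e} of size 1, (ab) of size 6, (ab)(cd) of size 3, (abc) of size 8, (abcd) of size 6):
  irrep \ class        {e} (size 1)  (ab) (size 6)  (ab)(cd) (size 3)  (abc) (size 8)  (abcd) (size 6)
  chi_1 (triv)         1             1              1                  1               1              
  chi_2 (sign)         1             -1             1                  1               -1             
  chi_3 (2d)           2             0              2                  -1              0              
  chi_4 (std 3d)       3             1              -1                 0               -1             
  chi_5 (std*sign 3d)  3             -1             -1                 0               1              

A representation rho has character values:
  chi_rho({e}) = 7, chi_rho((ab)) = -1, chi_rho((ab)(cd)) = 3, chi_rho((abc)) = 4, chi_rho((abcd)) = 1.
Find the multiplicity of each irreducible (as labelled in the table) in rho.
Multiplicities: chi_1: 2, chi_2: 2, chi_3: 0, chi_4: 0, chi_5: 1.

Solution. Use <chi_rho, chi> = (1/|G|) sum_C |C| * chi_rho(C) * conj(chi(C)) with |G| = 24 for each irreducible chi in the table:
  <chi_rho, chi_1> = (1/24)[1*(7)*conj(1) + 6*(-1)*conj(1) + 3*(3)*conj(1) + 8*(4)*conj(1) + 6*(1)*conj(1)]
      = (1/24)[(7) + (-6) + (9) + (32) + (6)] = 48/24 = 2
  <chi_rho, chi_2> = (1/24)[1*(7)*conj(1) + 6*(-1)*conj(-1) + 3*(3)*conj(1) + 8*(4)*conj(1) + 6*(1)*conj(-1)]
      = (1/24)[(7) + (6) + (9) + (32) + (-6)] = 48/24 = 2
  <chi_rho, chi_3> = (1/24)[1*(7)*conj(2) + 6*(-1)*conj(0) + 3*(3)*conj(2) + 8*(4)*conj(-1) + 6*(1)*conj(0)]
      = (1/24)[(14) + (0) + (18) + (-32) + (0)] = 0/24 = 0
  <chi_rho, chi_4> = (1/24)[1*(7)*conj(3) + 6*(-1)*conj(1) + 3*(3)*conj(-1) + 8*(4)*conj(0) + 6*(1)*conj(-1)]
      = (1/24)[(21) + (-6) + (-9) + (0) + (-6)] = 0/24 = 0
  <chi_rho, chi_5> = (1/24)[1*(7)*conj(3) + 6*(-1)*conj(-1) + 3*(3)*conj(-1) + 8*(4)*conj(0) + 6*(1)*conj(1)]
      = (1/24)[(21) + (6) + (-9) + (0) + (6)] = 24/24 = 1
Dimension check: dim(rho) = sum (mult * dim) = 2*1 + 2*1 + 0*2 + 0*3 + 1*3 = 7 = chi_rho(e) = 7.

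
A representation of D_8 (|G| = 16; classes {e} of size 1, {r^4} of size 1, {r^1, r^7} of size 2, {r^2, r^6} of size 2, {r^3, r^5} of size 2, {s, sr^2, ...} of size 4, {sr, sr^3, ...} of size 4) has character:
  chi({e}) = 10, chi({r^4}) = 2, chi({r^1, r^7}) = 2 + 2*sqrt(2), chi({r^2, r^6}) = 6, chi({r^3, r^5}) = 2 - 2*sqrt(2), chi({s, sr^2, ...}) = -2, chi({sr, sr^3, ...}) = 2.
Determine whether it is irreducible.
Not irreducible (reducible): <chi, chi> = 16 > 1.

Argument: <chi, chi> = (1/|G|) sum_C |C| * |chi(C)|^2 = (1/16)[1*|10|^2 + 1*|2|^2 + 2*|2 + 2*sqrt(2)|^2 + 2*|6|^2 + 2*|2 - 2*sqrt(2)|^2 + 4*|-2|^2 + 4*|2|^2]
  = (1/16)[(100) + (4) + (16*sqrt(2) + 24) + (72) + (24 - 16*sqrt(2)) + (16) + (16)] = 256/16 = 16.
A character is irreducible iff <chi, chi> = 1, so this representation is reducible.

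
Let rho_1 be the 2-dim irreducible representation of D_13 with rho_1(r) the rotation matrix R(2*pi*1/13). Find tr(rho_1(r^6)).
chi_{rho_1}(r^6) = 2*cos(2*pi*1*6/13) = -2*cos(pi/13)

Proof sketch: rho_1(r^6) is rotation by angle 2*pi*1*6/13, whose trace is 2*cos(2*pi*1*6/13) = -2*cos(pi/13).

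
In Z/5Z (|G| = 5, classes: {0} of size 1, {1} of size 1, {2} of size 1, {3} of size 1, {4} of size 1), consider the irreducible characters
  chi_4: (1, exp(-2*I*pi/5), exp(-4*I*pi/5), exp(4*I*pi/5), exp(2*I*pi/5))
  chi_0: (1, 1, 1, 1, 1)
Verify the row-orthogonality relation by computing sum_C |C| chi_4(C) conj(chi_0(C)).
Sum = 0; so <chi_4, chi_0> = 0 (distinct irreducibles are orthogonal).

Argument: Compute term by term over conjugacy classes (|C| * chi_4(C) * conj(chi_0(C))):
  1*(1)*conj(1) + 1*(exp(-2*I*pi/5))*conj(1) + 1*(exp(-4*I*pi/5))*conj(1) + 1*(exp(4*I*pi/5))*conj(1) + 1*(exp(2*I*pi/5))*conj(1)
  = (1) + (exp(-2*I*pi/5)) + (exp(-4*I*pi/5)) + (exp(4*I*pi/5)) + (exp(2*I*pi/5))
  = 0.
(Exp terms are combined using exp(i*s)*conj(exp(i*t)) = exp(i*(s-t)), and sums of them are collapsed using the identity that for every m > 1 the m distinct m-th roots of unity sum to 0, e.g. 1 + exp(2*I*pi/3) + exp(-2*I*pi/3) = 0.)
Dividing by |G| = 5 gives 0/5 = 0, matching the row-orthogonality relation <chi_4, chi_0> = [chi_4 = chi_0].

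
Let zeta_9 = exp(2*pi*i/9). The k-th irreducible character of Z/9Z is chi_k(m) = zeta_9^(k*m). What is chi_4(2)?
chi_4(2) = zeta_9^8 = exp(-2*I*pi/9)

Reasoning: chi_4(2) = zeta_9^(4*2) = zeta_9^8. Since zeta_9^9 = 1, this equals zeta_9^8 = exp(2*pi*i*8/9) = exp(-2*I*pi/9).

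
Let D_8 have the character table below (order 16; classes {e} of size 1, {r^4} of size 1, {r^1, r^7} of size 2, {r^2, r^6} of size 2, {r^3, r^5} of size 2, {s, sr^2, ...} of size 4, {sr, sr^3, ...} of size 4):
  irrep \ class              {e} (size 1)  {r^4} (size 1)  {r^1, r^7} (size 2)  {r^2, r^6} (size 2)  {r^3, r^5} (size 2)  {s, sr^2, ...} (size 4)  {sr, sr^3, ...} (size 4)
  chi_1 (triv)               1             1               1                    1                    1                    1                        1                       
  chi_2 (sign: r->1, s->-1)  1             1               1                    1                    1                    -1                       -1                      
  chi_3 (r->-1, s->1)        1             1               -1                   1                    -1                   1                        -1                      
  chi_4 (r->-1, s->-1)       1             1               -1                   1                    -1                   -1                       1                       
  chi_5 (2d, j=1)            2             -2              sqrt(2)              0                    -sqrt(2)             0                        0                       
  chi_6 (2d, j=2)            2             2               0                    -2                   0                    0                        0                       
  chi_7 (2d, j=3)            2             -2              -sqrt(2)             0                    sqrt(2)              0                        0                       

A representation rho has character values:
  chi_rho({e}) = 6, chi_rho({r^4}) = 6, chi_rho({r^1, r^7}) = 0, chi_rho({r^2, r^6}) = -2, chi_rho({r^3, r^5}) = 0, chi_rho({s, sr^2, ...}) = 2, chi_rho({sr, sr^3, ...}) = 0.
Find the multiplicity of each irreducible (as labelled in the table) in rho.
Multiplicities: chi_1: 1, chi_2: 0, chi_3: 1, chi_4: 0, chi_5: 0, chi_6: 2, chi_7: 0.

Explanation: Use <chi_rho, chi> = (1/|G|) sum_C |C| * chi_rho(C) * conj(chi(C)) with |G| = 16 for each irreducible chi in the table:
  <chi_rho, chi_1> = (1/16)[1*(6)*conj(1) + 1*(6)*conj(1) + 2*(0)*conj(1) + 2*(-2)*conj(1) + 2*(0)*conj(1) + 4*(2)*conj(1) + 4*(0)*conj(1)]
      = (1/16)[(6) + (6) + (0) + (-4) + (0) + (8) + (0)] = 16/16 = 1
  <chi_rho, chi_2> = (1/16)[1*(6)*conj(1) + 1*(6)*conj(1) + 2*(0)*conj(1) + 2*(-2)*conj(1) + 2*(0)*conj(1) + 4*(2)*conj(-1) + 4*(0)*conj(-1)]
      = (1/16)[(6) + (6) + (0) + (-4) + (0) + (-8) + (0)] = 0/16 = 0
  <chi_rho, chi_3> = (1/16)[1*(6)*conj(1) + 1*(6)*conj(1) + 2*(0)*conj(-1) + 2*(-2)*conj(1) + 2*(0)*conj(-1) + 4*(2)*conj(1) + 4*(0)*conj(-1)]
      = (1/16)[(6) + (6) + (0) + (-4) + (0) + (8) + (0)] = 16/16 = 1
  <chi_rho, chi_4> = (1/16)[1*(6)*conj(1) + 1*(6)*conj(1) + 2*(0)*conj(-1) + 2*(-2)*conj(1) + 2*(0)*conj(-1) + 4*(2)*conj(-1) + 4*(0)*conj(1)]
      = (1/16)[(6) + (6) + (0) + (-4) + (0) + (-8) + (0)] = 0/16 = 0
  <chi_rho, chi_5> = (1/16)[1*(6)*conj(2) + 1*(6)*conj(-2) + 2*(0)*conj(sqrt(2)) + 2*(-2)*conj(0) + 2*(0)*conj(-sqrt(2)) + 4*(2)*conj(0) + 4*(0)*conj(0)]
      = (1/16)[(12) + (-12) + (0) + (0) + (0) + (0) + (0)] = 0/16 = 0
  <chi_rho, chi_6> = (1/16)[1*(6)*conj(2) + 1*(6)*conj(2) + 2*(0)*conj(0) + 2*(-2)*conj(-2) + 2*(0)*conj(0) + 4*(2)*conj(0) + 4*(0)*conj(0)]
      = (1/16)[(12) + (12) + (0) + (8) + (0) + (0) + (0)] = 32/16 = 2
  <chi_rho, chi_7> = (1/16)[1*(6)*conj(2) + 1*(6)*conj(-2) + 2*(0)*conj(-sqrt(2)) + 2*(-2)*conj(0) + 2*(0)*conj(sqrt(2)) + 4*(2)*conj(0) + 4*(0)*conj(0)]
      = (1/16)[(12) + (-12) + (0) + (0) + (0) + (0) + (0)] = 0/16 = 0
Dimension check: dim(rho) = sum (mult * dim) = 1*1 + 0*1 + 1*1 + 0*1 + 0*2 + 2*2 + 0*2 = 6 = chi_rho(e) = 6.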